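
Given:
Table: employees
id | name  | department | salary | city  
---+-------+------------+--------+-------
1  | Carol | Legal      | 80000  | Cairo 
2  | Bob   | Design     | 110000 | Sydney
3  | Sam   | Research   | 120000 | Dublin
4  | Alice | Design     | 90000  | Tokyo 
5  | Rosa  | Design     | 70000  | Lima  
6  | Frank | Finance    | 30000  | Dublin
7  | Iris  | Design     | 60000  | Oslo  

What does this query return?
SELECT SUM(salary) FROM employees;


SUM(salary) = 80000 + 110000 + 120000 + 90000 + 70000 + 30000 + 60000 = 560000

560000


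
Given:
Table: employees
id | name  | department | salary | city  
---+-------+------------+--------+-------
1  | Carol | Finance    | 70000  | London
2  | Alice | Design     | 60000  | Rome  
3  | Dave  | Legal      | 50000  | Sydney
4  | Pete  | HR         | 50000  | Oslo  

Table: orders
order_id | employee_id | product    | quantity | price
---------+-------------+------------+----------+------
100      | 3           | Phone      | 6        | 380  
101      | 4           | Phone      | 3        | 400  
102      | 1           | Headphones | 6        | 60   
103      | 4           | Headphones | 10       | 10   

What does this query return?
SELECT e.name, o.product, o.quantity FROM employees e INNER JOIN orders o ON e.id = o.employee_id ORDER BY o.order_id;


Joining employees.id = orders.employee_id:
  employee Dave (id=3) -> order Phone
  employee Pete (id=4) -> order Phone
  employee Carol (id=1) -> order Headphones
  employee Pete (id=4) -> order Headphones


4 rows:
Dave, Phone, 6
Pete, Phone, 3
Carol, Headphones, 6
Pete, Headphones, 10


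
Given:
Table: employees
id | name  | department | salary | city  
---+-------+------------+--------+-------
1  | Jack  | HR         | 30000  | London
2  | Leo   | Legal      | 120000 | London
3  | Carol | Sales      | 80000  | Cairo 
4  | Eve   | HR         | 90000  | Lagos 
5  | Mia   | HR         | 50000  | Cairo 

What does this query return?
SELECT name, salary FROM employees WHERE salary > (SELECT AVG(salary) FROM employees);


Subquery: AVG(salary) = 74000.0
Filtering: salary > 74000.0
  Leo (120000) -> MATCH
  Carol (80000) -> MATCH
  Eve (90000) -> MATCH


3 rows:
Leo, 120000
Carol, 80000
Eve, 90000


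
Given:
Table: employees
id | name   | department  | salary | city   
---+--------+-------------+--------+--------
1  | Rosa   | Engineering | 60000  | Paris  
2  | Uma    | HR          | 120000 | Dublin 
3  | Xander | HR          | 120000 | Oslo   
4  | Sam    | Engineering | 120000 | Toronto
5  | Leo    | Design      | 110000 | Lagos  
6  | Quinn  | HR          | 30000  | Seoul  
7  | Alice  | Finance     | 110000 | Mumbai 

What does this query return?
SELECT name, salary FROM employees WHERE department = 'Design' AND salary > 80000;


Filtering: department = 'Design' AND salary > 80000
Matching: 1 rows

1 rows:
Leo, 110000


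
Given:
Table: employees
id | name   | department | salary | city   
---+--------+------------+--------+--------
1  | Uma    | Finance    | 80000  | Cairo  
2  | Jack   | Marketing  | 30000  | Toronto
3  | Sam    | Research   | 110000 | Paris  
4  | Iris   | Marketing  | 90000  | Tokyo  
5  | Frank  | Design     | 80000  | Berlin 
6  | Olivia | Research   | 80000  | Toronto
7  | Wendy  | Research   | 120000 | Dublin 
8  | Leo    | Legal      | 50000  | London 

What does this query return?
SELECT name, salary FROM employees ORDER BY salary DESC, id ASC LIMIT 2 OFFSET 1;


Sort by salary DESC (id ASC tiebreak), then skip 1 and take 2
Rows 2 through 3

2 rows:
Sam, 110000
Iris, 90000


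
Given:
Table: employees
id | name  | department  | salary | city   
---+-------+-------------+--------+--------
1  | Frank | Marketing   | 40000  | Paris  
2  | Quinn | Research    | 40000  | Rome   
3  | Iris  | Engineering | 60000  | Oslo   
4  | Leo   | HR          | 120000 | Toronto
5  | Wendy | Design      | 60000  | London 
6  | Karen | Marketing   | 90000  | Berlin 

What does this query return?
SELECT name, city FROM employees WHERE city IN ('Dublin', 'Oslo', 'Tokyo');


Filtering: city IN ('Dublin', 'Oslo', 'Tokyo')
Matching: 1 rows

1 rows:
Iris, Oslo


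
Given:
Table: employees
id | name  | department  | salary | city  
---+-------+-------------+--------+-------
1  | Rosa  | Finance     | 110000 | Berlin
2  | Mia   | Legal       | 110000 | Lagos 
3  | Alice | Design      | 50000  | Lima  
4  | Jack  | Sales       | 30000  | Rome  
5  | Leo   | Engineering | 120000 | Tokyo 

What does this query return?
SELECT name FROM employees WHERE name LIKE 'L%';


LIKE 'L%' matches names starting with 'L'
Matching: 1

1 rows:
Leo


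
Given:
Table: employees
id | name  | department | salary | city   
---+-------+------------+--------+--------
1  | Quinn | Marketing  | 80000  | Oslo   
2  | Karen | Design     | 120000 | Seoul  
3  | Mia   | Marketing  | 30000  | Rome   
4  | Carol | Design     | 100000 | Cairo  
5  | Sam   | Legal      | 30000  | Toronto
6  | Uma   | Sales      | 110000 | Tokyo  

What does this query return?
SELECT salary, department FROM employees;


Projecting columns: salary, department

6 rows:
80000, Marketing
120000, Design
30000, Marketing
100000, Design
30000, Legal
110000, Sales


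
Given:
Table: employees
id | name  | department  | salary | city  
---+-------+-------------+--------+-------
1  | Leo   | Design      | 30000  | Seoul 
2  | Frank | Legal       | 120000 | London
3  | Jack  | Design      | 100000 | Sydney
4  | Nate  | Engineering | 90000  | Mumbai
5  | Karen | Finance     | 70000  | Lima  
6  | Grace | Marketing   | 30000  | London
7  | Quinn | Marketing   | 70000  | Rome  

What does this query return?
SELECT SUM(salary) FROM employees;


SUM(salary) = 30000 + 120000 + 100000 + 90000 + 70000 + 30000 + 70000 = 510000

510000


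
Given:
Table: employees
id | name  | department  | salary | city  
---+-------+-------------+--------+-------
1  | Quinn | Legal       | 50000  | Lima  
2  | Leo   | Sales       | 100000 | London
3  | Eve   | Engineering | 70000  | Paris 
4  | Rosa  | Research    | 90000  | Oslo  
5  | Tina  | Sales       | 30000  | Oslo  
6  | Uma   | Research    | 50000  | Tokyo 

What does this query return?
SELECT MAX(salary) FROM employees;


Salaries: 50000, 100000, 70000, 90000, 30000, 50000
MAX = 100000

100000


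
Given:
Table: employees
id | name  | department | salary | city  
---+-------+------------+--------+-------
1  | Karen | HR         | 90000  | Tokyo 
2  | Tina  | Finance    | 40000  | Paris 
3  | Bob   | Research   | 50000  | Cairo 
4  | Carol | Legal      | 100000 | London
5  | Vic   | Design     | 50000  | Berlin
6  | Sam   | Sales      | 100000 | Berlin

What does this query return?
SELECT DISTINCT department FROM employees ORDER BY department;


All 'department' values (row order): HR, Finance, Research, Legal, Design, Sales
Removing duplicates leaves 6 unique value(s).

6 values:
Design
Finance
HR
Legal
Research
Sales


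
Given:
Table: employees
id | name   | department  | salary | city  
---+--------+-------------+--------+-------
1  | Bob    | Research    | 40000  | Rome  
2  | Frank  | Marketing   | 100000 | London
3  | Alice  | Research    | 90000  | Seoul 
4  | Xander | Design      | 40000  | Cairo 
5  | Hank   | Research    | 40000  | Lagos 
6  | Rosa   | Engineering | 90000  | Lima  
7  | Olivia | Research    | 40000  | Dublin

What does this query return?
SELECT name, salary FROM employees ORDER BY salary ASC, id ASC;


Sorting by salary ASC, then id ASC for ties

7 rows:
Bob, 40000
Xander, 40000
Hank, 40000
Olivia, 40000
Alice, 90000
Rosa, 90000
Frank, 100000


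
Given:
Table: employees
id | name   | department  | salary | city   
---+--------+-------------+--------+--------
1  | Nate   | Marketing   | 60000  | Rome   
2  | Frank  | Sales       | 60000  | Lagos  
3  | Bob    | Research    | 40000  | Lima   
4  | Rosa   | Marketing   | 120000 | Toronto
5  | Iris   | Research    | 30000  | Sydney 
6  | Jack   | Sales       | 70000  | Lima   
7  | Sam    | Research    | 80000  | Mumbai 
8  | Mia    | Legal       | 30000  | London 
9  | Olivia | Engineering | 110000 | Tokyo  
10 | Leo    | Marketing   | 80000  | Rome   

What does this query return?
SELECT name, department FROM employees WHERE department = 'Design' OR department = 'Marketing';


Filtering: department = 'Design' OR 'Marketing'
Matching: 3 rows

3 rows:
Nate, Marketing
Rosa, Marketing
Leo, Marketing


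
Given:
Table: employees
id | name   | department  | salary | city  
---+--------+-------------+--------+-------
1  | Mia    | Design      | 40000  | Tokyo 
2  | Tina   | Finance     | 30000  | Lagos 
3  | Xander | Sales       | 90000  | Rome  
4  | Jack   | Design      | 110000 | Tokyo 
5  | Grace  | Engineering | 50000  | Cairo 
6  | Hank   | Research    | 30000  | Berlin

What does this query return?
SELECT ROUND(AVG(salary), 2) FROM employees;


SUM(salary) = 350000
COUNT = 6
ROUND(AVG, 2) = ROUND(350000 / 6, 2) = 58333.33

58333.33


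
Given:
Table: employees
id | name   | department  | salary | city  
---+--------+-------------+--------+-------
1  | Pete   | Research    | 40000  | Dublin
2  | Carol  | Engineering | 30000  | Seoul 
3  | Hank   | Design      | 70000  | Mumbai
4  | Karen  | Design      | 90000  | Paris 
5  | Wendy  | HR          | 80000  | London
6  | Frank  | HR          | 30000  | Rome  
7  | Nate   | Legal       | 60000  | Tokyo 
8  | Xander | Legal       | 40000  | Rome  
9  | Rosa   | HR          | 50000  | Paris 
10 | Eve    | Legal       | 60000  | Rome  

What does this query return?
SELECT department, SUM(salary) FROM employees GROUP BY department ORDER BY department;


Summing salary within each department:
  Design: 70000 + 90000 = 160000
  Engineering: 30000 = 30000
  HR: 80000 + 30000 + 50000 = 160000
  Legal: 60000 + 40000 + 60000 = 160000
  Research: 40000 = 40000


5 groups:
Design, 160000
Engineering, 30000
HR, 160000
Legal, 160000
Research, 40000


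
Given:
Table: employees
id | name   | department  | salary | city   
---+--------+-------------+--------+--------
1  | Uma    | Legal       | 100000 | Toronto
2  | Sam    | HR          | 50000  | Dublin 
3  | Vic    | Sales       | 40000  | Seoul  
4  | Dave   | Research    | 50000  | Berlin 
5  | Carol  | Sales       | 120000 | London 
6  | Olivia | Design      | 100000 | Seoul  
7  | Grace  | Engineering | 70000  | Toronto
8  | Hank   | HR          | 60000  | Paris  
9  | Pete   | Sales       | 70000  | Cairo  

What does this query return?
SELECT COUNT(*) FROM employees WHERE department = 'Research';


Counting rows where department = 'Research'
  Dave -> MATCH


1


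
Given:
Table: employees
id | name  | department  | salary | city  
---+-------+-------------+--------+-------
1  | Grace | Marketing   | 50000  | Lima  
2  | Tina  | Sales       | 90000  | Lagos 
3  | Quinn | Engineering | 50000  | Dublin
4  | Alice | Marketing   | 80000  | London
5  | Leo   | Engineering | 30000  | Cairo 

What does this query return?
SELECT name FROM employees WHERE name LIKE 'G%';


LIKE 'G%' matches names starting with 'G'
Matching: 1

1 rows:
Grace


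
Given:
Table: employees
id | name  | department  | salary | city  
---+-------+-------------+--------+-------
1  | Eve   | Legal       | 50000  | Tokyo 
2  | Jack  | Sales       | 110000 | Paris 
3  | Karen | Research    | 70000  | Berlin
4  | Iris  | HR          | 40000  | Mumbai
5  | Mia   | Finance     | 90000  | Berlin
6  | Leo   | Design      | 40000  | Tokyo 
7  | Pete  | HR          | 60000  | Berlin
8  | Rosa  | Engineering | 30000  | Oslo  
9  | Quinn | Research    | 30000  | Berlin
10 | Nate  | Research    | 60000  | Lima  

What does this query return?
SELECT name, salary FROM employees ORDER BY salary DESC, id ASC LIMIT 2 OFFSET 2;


Sort by salary DESC (id ASC tiebreak), then skip 2 and take 2
Rows 3 through 4

2 rows:
Karen, 70000
Pete, 60000


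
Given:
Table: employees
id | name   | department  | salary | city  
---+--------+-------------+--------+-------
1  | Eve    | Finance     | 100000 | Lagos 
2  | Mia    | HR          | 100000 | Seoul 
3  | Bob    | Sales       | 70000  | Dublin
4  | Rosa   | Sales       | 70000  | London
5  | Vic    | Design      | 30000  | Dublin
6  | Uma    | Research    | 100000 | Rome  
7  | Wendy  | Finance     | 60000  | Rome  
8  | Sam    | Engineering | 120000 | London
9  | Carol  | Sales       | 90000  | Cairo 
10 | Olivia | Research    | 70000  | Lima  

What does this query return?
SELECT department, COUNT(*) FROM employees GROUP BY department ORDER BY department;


Assigning each row to its department group:
  Eve -> Finance
  Mia -> HR
  Bob -> Sales
  Rosa -> Sales
  Vic -> Design
  Uma -> Research
  Wendy -> Finance
  Sam -> Engineering
  Carol -> Sales
  Olivia -> Research


6 groups:
Design, 1
Engineering, 1
Finance, 2
HR, 1
Research, 2
Sales, 3


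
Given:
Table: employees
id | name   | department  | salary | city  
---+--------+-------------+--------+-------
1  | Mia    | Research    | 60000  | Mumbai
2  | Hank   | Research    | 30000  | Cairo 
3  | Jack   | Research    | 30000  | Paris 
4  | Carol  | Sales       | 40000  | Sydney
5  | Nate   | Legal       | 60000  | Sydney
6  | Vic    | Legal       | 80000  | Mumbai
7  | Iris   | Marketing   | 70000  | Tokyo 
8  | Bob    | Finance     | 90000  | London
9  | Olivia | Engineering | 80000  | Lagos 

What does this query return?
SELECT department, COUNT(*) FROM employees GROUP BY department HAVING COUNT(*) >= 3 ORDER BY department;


Groups with count >= 3:
  Research: 3 -> PASS
  Engineering: 1 -> filtered out
  Finance: 1 -> filtered out
  Legal: 2 -> filtered out
  Marketing: 1 -> filtered out
  Sales: 1 -> filtered out


1 groups:
Research, 3


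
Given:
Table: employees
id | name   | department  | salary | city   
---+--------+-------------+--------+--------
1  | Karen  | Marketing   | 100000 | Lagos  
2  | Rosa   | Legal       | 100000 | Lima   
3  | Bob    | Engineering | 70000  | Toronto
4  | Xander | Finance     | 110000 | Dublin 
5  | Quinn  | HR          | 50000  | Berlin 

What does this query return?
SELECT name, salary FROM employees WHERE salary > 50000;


Filtering: salary > 50000
Matching: 4 rows

4 rows:
Karen, 100000
Rosa, 100000
Bob, 70000
Xander, 110000


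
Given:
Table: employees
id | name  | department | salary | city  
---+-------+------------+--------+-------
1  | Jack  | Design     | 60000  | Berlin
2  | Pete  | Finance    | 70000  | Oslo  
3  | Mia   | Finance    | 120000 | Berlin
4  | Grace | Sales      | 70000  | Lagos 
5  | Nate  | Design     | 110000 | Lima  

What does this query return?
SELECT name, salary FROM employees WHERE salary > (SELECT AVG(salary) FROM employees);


Subquery: AVG(salary) = 86000.0
Filtering: salary > 86000.0
  Mia (120000) -> MATCH
  Nate (110000) -> MATCH


2 rows:
Mia, 120000
Nate, 110000


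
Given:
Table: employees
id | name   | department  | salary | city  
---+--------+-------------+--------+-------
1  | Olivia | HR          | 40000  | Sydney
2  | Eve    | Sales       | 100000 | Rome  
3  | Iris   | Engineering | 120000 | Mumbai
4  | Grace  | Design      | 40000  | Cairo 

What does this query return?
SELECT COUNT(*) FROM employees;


COUNT(*) counts all rows

4


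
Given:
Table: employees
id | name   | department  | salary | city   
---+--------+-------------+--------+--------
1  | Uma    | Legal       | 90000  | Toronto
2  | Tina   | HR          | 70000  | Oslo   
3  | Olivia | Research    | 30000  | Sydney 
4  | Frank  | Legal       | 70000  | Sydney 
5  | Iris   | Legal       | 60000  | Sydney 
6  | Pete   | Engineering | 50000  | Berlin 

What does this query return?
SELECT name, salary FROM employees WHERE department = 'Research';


Filtering: department = 'Research'
Matching rows: 1

1 rows:
Olivia, 30000


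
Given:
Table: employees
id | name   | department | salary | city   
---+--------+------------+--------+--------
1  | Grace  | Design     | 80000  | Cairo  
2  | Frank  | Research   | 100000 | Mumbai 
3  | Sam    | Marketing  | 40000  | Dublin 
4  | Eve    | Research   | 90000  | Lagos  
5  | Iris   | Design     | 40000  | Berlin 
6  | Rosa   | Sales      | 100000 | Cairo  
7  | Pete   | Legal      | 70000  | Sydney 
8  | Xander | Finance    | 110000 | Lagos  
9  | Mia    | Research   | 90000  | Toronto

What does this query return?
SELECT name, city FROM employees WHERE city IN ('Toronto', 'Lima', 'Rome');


Filtering: city IN ('Toronto', 'Lima', 'Rome')
Matching: 1 rows

1 rows:
Mia, Toronto


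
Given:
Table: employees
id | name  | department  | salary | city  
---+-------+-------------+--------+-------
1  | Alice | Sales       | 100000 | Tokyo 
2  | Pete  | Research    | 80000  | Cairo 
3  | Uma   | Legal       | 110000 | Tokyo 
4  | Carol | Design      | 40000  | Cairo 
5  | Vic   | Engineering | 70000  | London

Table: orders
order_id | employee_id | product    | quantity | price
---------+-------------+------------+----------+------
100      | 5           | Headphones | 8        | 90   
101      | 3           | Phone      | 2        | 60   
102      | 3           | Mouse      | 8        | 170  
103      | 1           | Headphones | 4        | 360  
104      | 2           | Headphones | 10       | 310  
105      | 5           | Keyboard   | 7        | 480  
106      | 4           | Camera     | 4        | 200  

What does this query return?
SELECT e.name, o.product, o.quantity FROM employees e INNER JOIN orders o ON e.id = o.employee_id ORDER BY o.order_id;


Joining employees.id = orders.employee_id:
  employee Vic (id=5) -> order Headphones
  employee Uma (id=3) -> order Phone
  employee Uma (id=3) -> order Mouse
  employee Alice (id=1) -> order Headphones
  employee Pete (id=2) -> order Headphones
  employee Vic (id=5) -> order Keyboard
  employee Carol (id=4) -> order Camera


7 rows:
Vic, Headphones, 8
Uma, Phone, 2
Uma, Mouse, 8
Alice, Headphones, 4
Pete, Headphones, 10
Vic, Keyboard, 7
Carol, Camera, 4


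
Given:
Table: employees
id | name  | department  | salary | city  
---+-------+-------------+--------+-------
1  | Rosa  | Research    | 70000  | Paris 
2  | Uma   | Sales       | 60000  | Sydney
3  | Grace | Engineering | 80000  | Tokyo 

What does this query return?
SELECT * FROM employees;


SELECT * returns all 3 rows with all columns

3 rows:
1, Rosa, Research, 70000, Paris
2, Uma, Sales, 60000, Sydney
3, Grace, Engineering, 80000, Tokyo


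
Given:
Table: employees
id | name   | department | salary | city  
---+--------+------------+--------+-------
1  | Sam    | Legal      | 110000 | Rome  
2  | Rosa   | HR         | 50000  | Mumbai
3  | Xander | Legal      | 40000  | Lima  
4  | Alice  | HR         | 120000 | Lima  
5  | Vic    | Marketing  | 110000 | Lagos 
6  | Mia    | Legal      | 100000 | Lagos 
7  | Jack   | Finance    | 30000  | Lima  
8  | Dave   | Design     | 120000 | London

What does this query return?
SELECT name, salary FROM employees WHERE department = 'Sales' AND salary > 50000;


Filtering: department = 'Sales' AND salary > 50000
Matching: 0 rows

Empty result set (0 rows)


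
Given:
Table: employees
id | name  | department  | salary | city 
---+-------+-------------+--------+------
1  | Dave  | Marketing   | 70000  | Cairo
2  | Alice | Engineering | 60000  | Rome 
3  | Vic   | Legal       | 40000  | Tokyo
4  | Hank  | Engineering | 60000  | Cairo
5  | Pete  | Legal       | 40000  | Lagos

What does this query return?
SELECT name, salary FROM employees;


Projecting columns: name, salary

5 rows:
Dave, 70000
Alice, 60000
Vic, 40000
Hank, 60000
Pete, 40000


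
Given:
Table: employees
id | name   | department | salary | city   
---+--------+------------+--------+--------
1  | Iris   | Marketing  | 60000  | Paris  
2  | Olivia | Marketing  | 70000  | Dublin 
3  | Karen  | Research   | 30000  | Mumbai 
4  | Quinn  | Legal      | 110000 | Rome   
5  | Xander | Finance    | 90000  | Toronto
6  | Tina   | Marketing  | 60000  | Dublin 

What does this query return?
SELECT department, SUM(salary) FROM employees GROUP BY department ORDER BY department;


Summing salary within each department:
  Finance: 90000 = 90000
  Legal: 110000 = 110000
  Marketing: 60000 + 70000 + 60000 = 190000
  Research: 30000 = 30000


4 groups:
Finance, 90000
Legal, 110000
Marketing, 190000
Research, 30000


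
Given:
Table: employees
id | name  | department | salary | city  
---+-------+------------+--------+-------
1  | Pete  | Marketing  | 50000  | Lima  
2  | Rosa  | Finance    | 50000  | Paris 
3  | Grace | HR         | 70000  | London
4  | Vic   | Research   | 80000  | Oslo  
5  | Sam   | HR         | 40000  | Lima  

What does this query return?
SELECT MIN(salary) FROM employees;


Salaries: 50000, 50000, 70000, 80000, 40000
MIN = 40000

40000


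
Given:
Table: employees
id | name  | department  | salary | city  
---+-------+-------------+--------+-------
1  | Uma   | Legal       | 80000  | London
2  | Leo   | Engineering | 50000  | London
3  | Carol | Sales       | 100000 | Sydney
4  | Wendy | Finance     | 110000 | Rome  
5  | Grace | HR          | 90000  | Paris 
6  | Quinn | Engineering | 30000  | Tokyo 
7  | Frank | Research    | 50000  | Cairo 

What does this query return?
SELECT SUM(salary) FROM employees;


SUM(salary) = 80000 + 50000 + 100000 + 110000 + 90000 + 30000 + 50000 = 510000

510000


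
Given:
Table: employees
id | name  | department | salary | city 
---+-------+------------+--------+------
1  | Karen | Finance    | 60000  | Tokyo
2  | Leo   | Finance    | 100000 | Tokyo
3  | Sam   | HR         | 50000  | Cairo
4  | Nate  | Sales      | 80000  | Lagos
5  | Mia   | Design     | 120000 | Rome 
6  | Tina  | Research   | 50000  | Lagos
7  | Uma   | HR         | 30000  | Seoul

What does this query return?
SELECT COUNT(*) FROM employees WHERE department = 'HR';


Counting rows where department = 'HR'
  Sam -> MATCH
  Uma -> MATCH


2


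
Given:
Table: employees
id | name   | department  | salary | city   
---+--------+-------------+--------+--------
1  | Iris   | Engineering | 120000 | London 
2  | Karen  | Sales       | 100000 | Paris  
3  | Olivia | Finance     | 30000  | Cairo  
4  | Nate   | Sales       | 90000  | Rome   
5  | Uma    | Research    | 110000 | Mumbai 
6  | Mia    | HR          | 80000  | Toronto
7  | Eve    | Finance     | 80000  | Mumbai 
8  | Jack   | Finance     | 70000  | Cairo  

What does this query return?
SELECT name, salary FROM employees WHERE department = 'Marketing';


Filtering: department = 'Marketing'
Matching rows: 0

Empty result set (0 rows)


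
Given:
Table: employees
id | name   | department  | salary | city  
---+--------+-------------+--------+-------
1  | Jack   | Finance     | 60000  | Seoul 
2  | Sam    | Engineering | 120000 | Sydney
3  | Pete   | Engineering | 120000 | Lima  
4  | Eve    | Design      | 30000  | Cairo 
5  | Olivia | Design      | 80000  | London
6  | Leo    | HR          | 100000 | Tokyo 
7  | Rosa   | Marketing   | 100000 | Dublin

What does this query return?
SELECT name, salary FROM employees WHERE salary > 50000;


Filtering: salary > 50000
Matching: 6 rows

6 rows:
Jack, 60000
Sam, 120000
Pete, 120000
Olivia, 80000
Leo, 100000
Rosa, 100000


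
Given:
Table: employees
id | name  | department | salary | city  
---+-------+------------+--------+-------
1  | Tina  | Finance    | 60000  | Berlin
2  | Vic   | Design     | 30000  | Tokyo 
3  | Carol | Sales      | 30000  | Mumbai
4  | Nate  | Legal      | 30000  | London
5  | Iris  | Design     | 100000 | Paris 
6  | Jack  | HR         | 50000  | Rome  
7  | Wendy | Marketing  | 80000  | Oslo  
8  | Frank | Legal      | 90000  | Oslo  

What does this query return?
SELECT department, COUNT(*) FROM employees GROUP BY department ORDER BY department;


Assigning each row to its department group:
  Tina -> Finance
  Vic -> Design
  Carol -> Sales
  Nate -> Legal
  Iris -> Design
  Jack -> HR
  Wendy -> Marketing
  Frank -> Legal


6 groups:
Design, 2
Finance, 1
HR, 1
Legal, 2
Marketing, 1
Sales, 1


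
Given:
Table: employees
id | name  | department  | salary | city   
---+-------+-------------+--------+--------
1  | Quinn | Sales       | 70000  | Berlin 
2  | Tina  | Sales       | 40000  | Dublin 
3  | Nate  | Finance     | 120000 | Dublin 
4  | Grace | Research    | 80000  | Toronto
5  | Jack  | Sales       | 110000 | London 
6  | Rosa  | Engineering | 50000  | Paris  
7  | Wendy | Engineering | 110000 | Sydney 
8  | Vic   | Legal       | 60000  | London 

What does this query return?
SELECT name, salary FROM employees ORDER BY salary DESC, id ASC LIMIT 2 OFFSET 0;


Sort by salary DESC (id ASC tiebreak), then skip 0 and take 2
Rows 1 through 2

2 rows:
Nate, 120000
Jack, 110000


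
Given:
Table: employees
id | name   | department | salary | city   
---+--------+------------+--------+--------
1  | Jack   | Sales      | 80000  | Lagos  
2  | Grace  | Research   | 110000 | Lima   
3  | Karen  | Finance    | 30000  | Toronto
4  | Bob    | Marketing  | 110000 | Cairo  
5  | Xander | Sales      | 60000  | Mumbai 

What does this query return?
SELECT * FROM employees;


SELECT * returns all 5 rows with all columns

5 rows:
1, Jack, Sales, 80000, Lagos
2, Grace, Research, 110000, Lima
3, Karen, Finance, 30000, Toronto
4, Bob, Marketing, 110000, Cairo
5, Xander, Sales, 60000, Mumbai


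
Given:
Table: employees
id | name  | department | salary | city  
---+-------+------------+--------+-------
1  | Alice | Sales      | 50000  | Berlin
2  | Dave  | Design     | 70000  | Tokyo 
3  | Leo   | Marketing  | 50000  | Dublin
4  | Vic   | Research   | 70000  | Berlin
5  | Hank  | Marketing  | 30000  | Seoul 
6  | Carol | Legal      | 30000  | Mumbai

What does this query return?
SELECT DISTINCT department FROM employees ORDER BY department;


All 'department' values (row order): Sales, Design, Marketing, Research, Marketing, Legal
Removing duplicates leaves 5 unique value(s).

5 values:
Design
Legal
Marketing
Research
Sales


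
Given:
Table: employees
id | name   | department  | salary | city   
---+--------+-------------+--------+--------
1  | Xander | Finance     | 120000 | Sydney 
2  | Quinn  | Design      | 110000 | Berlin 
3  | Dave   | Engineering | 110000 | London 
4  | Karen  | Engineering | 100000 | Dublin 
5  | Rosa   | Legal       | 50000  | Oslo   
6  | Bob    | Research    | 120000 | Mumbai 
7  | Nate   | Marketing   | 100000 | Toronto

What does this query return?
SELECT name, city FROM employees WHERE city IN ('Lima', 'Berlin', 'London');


Filtering: city IN ('Lima', 'Berlin', 'London')
Matching: 2 rows

2 rows:
Quinn, Berlin
Dave, London


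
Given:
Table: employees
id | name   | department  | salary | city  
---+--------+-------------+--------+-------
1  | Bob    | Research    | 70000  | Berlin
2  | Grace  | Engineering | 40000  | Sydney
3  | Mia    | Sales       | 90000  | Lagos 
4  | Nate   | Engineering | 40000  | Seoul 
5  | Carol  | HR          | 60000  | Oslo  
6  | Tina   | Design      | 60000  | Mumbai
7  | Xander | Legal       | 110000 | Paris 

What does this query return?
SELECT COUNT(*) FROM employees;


COUNT(*) counts all rows

7


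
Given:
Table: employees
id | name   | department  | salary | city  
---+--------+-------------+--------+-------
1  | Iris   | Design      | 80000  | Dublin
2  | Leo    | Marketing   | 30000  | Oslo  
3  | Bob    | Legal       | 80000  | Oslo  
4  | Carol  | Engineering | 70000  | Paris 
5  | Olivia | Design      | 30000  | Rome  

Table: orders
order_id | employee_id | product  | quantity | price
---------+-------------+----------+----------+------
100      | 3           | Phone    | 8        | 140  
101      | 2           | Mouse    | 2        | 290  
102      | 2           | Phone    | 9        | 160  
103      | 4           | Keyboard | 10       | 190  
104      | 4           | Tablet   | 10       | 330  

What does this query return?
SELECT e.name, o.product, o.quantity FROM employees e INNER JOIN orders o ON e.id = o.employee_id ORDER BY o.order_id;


Joining employees.id = orders.employee_id:
  employee Bob (id=3) -> order Phone
  employee Leo (id=2) -> order Mouse
  employee Leo (id=2) -> order Phone
  employee Carol (id=4) -> order Keyboard
  employee Carol (id=4) -> order Tablet


5 rows:
Bob, Phone, 8
Leo, Mouse, 2
Leo, Phone, 9
Carol, Keyboard, 10
Carol, Tablet, 10


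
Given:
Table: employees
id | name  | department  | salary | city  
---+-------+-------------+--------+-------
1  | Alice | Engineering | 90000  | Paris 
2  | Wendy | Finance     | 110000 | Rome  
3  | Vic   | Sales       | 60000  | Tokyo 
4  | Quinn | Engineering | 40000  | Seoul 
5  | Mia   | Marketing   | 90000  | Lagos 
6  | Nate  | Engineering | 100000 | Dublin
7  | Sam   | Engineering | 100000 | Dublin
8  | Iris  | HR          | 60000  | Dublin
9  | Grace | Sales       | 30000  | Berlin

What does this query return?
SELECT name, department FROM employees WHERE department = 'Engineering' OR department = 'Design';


Filtering: department = 'Engineering' OR 'Design'
Matching: 4 rows

4 rows:
Alice, Engineering
Quinn, Engineering
Nate, Engineering
Sam, Engineering


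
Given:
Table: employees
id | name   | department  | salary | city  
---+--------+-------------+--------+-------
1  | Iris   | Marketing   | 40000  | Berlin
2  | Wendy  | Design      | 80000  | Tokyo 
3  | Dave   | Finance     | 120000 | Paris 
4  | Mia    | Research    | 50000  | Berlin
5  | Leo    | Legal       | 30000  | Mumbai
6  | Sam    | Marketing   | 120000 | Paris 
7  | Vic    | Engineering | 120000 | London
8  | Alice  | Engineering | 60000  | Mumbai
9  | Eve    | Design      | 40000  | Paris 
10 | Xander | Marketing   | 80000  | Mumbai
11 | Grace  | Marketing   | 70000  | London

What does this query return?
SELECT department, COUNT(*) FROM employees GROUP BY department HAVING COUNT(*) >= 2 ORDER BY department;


Groups with count >= 2:
  Design: 2 -> PASS
  Engineering: 2 -> PASS
  Marketing: 4 -> PASS
  Finance: 1 -> filtered out
  Legal: 1 -> filtered out
  Research: 1 -> filtered out


3 groups:
Design, 2
Engineering, 2
Marketing, 4


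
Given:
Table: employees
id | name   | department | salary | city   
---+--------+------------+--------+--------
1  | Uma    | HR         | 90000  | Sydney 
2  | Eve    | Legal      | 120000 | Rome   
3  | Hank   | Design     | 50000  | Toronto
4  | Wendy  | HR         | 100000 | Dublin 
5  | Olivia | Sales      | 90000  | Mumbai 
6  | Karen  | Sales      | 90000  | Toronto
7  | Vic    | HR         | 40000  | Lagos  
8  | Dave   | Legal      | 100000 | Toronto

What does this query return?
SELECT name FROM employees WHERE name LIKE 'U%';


LIKE 'U%' matches names starting with 'U'
Matching: 1

1 rows:
Uma


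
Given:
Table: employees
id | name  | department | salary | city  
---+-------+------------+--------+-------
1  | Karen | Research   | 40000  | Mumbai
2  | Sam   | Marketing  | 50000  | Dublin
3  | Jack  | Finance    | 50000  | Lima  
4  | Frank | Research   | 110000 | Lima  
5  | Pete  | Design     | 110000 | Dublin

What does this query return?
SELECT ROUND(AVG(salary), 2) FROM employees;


SUM(salary) = 360000
COUNT = 5
ROUND(AVG, 2) = ROUND(360000 / 5, 2) = 72000.0

72000.0


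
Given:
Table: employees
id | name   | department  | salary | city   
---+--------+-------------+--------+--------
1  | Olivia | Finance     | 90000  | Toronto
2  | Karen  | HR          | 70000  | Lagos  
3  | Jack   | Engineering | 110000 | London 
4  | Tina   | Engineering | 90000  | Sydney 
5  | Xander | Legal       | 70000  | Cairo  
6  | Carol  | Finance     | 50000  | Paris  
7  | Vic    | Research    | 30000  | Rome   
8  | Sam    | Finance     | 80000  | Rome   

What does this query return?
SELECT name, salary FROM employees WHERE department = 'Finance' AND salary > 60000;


Filtering: department = 'Finance' AND salary > 60000
Matching: 2 rows

2 rows:
Olivia, 90000
Sam, 80000


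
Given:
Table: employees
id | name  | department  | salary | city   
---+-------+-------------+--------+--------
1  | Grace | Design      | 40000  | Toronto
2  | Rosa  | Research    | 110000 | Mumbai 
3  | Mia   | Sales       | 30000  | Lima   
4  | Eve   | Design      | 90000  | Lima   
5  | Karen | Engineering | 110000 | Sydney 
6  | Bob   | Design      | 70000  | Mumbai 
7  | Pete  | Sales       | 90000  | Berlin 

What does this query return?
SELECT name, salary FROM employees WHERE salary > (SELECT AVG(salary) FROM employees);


Subquery: AVG(salary) = 77142.86
Filtering: salary > 77142.86
  Rosa (110000) -> MATCH
  Eve (90000) -> MATCH
  Karen (110000) -> MATCH
  Pete (90000) -> MATCH


4 rows:
Rosa, 110000
Eve, 90000
Karen, 110000
Pete, 90000


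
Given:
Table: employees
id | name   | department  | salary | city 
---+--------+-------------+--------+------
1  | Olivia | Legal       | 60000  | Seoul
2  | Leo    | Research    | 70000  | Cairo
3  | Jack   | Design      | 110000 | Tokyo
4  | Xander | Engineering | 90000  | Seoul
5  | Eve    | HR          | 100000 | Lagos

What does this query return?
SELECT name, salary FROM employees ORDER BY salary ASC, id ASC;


Sorting by salary ASC, then id ASC for ties

5 rows:
Olivia, 60000
Leo, 70000
Xander, 90000
Eve, 100000
Jack, 110000


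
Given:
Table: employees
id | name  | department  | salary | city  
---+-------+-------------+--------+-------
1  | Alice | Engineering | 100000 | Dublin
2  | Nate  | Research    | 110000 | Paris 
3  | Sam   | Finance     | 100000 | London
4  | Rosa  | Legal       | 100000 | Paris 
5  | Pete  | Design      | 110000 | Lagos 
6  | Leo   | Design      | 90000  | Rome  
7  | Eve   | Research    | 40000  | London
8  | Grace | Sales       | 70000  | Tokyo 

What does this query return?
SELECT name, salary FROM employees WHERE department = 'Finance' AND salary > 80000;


Filtering: department = 'Finance' AND salary > 80000
Matching: 1 rows

1 rows:
Sam, 100000


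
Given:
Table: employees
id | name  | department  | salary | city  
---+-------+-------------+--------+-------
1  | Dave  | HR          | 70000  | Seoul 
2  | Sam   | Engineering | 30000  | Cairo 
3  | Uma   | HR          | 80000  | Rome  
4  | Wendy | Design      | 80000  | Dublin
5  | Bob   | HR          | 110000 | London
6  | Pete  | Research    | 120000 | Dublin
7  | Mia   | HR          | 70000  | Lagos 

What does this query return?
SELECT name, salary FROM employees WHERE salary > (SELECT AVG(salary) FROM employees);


Subquery: AVG(salary) = 80000.0
Filtering: salary > 80000.0
  Bob (110000) -> MATCH
  Pete (120000) -> MATCH


2 rows:
Bob, 110000
Pete, 120000


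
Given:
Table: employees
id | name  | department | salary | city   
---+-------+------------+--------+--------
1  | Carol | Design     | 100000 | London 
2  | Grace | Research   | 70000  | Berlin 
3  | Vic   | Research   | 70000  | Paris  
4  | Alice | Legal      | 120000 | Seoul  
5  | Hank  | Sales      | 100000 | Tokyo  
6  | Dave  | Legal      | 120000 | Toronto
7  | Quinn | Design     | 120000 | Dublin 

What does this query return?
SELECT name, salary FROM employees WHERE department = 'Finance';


Filtering: department = 'Finance'
Matching rows: 0

Empty result set (0 rows)


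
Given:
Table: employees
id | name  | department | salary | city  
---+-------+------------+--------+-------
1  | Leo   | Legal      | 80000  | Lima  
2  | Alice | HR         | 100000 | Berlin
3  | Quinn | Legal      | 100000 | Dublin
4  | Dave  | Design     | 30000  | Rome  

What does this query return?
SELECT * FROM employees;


SELECT * returns all 4 rows with all columns

4 rows:
1, Leo, Legal, 80000, Lima
2, Alice, HR, 100000, Berlin
3, Quinn, Legal, 100000, Dublin
4, Dave, Design, 30000, Rome


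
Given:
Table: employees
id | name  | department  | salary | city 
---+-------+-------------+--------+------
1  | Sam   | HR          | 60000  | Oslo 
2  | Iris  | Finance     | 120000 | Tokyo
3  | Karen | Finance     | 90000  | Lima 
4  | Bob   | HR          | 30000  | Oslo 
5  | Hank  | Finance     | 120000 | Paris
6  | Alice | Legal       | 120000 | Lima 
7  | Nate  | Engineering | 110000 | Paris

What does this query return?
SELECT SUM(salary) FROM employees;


SUM(salary) = 60000 + 120000 + 90000 + 30000 + 120000 + 120000 + 110000 = 650000

650000


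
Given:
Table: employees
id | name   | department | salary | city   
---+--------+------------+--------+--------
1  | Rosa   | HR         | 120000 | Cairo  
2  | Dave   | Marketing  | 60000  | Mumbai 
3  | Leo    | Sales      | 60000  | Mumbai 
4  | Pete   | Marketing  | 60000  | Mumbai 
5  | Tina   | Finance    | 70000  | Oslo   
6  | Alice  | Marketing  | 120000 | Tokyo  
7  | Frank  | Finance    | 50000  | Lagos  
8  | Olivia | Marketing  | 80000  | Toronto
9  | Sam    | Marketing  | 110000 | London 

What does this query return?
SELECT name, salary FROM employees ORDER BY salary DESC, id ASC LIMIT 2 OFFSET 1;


Sort by salary DESC (id ASC tiebreak), then skip 1 and take 2
Rows 2 through 3

2 rows:
Alice, 120000
Sam, 110000


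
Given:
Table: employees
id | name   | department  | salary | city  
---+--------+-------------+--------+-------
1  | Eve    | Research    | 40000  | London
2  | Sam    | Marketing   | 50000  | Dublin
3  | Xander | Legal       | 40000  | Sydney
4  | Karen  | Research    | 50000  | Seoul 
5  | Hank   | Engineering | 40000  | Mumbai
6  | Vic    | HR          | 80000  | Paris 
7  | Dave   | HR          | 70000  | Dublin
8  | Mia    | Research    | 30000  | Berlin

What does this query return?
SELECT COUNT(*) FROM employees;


COUNT(*) counts all rows

8


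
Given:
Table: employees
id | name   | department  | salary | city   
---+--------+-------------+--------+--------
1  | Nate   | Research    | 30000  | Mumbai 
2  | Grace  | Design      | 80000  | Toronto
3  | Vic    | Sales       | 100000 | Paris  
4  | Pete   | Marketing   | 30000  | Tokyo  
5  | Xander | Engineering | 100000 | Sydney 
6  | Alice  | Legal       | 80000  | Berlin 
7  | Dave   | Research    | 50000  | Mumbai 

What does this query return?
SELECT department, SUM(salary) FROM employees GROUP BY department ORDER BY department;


Summing salary within each department:
  Design: 80000 = 80000
  Engineering: 100000 = 100000
  Legal: 80000 = 80000
  Marketing: 30000 = 30000
  Research: 30000 + 50000 = 80000
  Sales: 100000 = 100000


6 groups:
Design, 80000
Engineering, 100000
Legal, 80000
Marketing, 30000
Research, 80000
Sales, 100000


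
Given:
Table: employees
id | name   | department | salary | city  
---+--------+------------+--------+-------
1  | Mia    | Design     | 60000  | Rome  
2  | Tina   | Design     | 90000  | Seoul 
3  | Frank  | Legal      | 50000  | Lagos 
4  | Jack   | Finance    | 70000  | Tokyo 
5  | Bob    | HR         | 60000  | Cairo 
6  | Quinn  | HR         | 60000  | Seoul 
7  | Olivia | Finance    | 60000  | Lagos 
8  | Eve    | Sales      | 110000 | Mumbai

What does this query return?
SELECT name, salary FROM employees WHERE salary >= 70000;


Filtering: salary >= 70000
Matching: 3 rows

3 rows:
Tina, 90000
Jack, 70000
Eve, 110000


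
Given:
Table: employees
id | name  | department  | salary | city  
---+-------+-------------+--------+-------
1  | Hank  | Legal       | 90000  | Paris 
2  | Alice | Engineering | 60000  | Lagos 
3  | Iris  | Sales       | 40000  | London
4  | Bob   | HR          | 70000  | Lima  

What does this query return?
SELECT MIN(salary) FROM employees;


Salaries: 90000, 60000, 40000, 70000
MIN = 40000

40000


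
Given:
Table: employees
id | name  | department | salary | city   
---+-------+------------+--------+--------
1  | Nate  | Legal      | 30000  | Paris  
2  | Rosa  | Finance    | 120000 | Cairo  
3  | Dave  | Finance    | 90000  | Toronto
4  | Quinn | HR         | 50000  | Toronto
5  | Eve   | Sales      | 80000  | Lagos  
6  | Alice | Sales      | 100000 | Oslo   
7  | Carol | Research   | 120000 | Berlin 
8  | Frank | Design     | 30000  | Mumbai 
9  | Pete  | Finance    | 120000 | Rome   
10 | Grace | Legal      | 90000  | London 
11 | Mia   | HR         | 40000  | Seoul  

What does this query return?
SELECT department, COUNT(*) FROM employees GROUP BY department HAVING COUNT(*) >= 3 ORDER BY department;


Groups with count >= 3:
  Finance: 3 -> PASS
  Design: 1 -> filtered out
  HR: 2 -> filtered out
  Legal: 2 -> filtered out
  Research: 1 -> filtered out
  Sales: 2 -> filtered out


1 groups:
Finance, 3
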